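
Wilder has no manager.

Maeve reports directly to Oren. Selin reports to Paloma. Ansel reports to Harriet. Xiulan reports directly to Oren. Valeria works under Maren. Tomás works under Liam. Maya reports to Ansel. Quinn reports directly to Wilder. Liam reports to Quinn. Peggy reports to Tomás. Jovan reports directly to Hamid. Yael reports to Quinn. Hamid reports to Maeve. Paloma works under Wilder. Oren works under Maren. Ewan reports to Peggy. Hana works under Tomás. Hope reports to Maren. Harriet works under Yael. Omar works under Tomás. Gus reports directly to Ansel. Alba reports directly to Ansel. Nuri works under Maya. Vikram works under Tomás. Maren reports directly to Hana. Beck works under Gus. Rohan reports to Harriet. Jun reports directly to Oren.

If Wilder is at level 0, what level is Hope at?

Chain from Hope up to Wilder: Hope → Maren → Hana → Tomás → Liam → Quinn → Wilder. That is 6 steps up, so Hope is 6 levels below Wilder.

6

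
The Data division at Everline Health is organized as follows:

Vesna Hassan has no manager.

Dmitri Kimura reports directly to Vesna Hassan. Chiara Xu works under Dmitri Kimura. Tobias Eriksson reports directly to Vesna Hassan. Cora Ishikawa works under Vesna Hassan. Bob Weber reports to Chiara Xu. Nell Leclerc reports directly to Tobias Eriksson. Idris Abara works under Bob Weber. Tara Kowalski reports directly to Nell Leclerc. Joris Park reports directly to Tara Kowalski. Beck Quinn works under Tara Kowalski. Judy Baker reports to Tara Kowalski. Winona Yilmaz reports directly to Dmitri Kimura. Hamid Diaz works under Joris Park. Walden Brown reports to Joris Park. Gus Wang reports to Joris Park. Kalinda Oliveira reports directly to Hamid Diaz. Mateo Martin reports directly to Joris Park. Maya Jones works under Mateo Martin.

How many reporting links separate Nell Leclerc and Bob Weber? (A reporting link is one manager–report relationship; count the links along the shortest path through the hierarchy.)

5

Nell Leclerc is 2 levels below Vesna Hassan, and Bob Weber is 3 levels below Vesna Hassan (their lowest common manager). The shortest path runs up from Nell Leclerc to Vesna Hassan and back down to Bob Weber: 2 + 3 = 5 links.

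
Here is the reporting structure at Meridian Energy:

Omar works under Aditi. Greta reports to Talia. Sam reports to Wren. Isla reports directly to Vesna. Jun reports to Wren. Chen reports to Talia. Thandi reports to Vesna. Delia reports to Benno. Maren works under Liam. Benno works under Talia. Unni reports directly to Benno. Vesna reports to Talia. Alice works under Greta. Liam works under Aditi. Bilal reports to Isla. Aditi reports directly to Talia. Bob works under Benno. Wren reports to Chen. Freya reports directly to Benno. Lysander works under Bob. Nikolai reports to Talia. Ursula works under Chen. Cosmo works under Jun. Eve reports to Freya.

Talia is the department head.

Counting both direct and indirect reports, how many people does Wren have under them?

3

Wren directly manages Jun, Sam. Under Jun: Cosmo (1). Sam has no reports. So Wren's organization is 2 direct reports plus everyone under them: 2 + 1 = 3.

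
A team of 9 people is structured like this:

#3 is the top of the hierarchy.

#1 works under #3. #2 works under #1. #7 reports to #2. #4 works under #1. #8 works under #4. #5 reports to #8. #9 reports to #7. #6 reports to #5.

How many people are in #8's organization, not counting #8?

2

#8 directly manages #5. Under #5: #6 (1). That's 2 in total.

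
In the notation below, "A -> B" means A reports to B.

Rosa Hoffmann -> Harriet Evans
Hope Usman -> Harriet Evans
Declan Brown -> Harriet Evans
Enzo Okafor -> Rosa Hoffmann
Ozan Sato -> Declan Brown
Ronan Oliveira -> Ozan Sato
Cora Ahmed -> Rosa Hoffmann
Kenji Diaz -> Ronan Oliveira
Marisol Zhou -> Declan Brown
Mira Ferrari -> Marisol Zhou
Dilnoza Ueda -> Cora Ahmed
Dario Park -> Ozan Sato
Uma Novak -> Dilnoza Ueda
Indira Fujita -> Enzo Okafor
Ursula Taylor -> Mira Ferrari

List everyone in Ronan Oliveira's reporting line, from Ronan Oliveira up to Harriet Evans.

Ronan Oliveira -> Ozan Sato -> Declan Brown -> Harriet Evans

Ronan Oliveira reports to Ozan Sato. Ozan Sato reports to Declan Brown. Declan Brown reports to Harriet Evans. Harriet Evans is at the top.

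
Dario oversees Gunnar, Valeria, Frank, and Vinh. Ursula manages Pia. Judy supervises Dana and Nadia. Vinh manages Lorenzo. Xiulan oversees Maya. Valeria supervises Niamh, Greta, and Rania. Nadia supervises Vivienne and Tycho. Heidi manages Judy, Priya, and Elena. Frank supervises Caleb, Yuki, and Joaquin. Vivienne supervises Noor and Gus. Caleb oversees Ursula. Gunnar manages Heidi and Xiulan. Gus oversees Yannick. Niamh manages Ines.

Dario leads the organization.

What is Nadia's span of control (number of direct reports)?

2

Nadia directly manages Vivienne, Tycho. That is 2 direct reports.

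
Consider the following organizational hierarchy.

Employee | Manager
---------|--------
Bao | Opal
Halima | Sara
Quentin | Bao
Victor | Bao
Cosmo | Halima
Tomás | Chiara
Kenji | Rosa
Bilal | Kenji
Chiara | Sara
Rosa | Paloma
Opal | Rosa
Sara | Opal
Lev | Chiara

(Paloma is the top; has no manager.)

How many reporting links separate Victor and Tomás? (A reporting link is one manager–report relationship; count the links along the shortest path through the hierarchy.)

Victor is 2 levels below Opal, and Tomás is 3 levels below Opal (their lowest common manager). The shortest path runs up from Victor to Opal and back down to Tomás: 2 + 3 = 5 links.

5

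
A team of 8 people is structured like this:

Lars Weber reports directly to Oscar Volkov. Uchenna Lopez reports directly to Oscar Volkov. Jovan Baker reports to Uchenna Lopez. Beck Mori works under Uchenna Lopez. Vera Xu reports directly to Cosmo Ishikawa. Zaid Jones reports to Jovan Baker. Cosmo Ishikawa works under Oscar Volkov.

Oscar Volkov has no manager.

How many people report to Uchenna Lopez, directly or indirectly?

3

Uchenna Lopez directly manages Jovan Baker, Beck Mori. Under Jovan Baker: Zaid Jones (1). Beck Mori has no reports. So Uchenna Lopez's organization is 2 direct reports plus everyone under them: 2 + 1 = 3.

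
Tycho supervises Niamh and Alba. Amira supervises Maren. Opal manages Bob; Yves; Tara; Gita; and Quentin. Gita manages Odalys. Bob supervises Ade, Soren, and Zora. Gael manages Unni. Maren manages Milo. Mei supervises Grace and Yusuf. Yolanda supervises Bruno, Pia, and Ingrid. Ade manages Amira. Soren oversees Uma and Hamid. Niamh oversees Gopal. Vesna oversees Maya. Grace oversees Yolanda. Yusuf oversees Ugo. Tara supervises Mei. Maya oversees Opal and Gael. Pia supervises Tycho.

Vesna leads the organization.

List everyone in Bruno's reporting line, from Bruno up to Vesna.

Bruno reports to Yolanda. Yolanda reports to Grace. Grace reports to Mei. Mei reports to Tara. Tara reports to Opal. Opal reports to Maya. Maya reports to Vesna. Vesna is at the top.

Bruno -> Yolanda -> Grace -> Mei -> Tara -> Opal -> Maya -> Vesna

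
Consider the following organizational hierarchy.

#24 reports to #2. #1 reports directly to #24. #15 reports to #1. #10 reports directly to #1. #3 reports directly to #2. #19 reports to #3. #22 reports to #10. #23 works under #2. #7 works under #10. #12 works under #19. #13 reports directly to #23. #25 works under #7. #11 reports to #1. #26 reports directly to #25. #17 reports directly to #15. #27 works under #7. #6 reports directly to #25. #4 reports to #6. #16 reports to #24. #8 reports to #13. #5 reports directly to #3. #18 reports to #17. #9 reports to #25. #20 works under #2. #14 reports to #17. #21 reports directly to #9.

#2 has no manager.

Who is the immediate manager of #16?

#16 reports directly to #24.

#24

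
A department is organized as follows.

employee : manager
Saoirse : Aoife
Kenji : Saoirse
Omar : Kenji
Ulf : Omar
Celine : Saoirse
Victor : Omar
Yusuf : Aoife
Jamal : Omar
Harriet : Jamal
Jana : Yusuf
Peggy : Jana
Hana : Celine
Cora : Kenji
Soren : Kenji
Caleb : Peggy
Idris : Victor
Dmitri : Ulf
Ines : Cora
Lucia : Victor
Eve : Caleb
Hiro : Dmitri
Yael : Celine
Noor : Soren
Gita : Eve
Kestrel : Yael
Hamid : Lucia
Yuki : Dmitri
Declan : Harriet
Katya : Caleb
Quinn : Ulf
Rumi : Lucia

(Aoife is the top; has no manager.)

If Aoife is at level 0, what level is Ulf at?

Chain from Ulf up to Aoife: Ulf → Omar → Kenji → Saoirse → Aoife. That is 4 steps up, so Ulf is 4 levels below Aoife.

4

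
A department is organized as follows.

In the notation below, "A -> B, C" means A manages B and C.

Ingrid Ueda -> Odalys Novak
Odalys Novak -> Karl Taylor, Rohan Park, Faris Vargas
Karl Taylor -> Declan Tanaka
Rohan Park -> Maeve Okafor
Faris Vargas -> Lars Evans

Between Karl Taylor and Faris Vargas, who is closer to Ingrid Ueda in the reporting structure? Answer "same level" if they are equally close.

same level

Both Karl Taylor and Faris Vargas are 2 levels below Ingrid Ueda.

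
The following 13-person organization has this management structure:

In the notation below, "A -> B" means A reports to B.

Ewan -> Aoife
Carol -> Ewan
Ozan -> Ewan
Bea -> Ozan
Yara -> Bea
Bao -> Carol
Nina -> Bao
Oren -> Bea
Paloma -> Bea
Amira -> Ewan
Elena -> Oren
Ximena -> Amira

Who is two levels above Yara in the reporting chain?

Ozan

Yara reports to Bea, and Bea reports to Ozan. So Yara's skip-level manager is Ozan.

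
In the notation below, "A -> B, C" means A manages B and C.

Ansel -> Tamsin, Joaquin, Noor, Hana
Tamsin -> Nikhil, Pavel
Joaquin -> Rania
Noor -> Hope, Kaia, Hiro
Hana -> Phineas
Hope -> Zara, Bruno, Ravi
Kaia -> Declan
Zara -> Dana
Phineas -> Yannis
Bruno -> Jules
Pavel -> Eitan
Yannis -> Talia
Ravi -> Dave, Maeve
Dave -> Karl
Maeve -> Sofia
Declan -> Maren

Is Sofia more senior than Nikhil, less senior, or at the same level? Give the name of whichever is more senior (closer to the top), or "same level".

Nikhil

Sofia is 5 levels below Ansel; Nikhil is 2. Nikhil is higher.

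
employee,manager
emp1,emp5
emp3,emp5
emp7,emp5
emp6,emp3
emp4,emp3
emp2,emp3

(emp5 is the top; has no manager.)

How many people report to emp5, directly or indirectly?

emp5 directly manages emp1, emp3, emp7. emp1 has no reports. Under emp3: emp2, emp4, emp6 (3). emp7 has no reports. So emp5's organization is 3 direct reports plus everyone under them: 1 + 4 + 1 = 6.

6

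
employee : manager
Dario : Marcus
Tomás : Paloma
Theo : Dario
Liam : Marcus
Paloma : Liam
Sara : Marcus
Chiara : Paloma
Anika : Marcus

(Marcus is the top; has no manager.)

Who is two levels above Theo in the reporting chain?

Marcus

Theo reports to Dario, and Dario reports to Marcus. So Theo's skip-level manager is Marcus.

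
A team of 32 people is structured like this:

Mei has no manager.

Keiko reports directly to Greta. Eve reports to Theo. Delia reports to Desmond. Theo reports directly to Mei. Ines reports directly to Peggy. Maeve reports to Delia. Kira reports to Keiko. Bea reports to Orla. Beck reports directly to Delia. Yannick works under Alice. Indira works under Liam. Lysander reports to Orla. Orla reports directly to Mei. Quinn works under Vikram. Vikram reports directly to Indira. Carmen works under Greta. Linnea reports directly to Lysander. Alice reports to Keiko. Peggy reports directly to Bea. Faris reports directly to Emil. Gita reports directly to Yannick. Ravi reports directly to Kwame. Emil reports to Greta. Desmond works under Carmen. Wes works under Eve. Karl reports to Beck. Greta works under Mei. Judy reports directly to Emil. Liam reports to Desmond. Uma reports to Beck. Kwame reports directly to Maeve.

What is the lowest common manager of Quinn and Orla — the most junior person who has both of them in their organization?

Mei

Quinn's chain of managers is Vikram, Indira, Liam, Desmond, Carmen, Greta, Mei. Orla's chain of managers is Mei. The first manager that appears in both chains is Mei.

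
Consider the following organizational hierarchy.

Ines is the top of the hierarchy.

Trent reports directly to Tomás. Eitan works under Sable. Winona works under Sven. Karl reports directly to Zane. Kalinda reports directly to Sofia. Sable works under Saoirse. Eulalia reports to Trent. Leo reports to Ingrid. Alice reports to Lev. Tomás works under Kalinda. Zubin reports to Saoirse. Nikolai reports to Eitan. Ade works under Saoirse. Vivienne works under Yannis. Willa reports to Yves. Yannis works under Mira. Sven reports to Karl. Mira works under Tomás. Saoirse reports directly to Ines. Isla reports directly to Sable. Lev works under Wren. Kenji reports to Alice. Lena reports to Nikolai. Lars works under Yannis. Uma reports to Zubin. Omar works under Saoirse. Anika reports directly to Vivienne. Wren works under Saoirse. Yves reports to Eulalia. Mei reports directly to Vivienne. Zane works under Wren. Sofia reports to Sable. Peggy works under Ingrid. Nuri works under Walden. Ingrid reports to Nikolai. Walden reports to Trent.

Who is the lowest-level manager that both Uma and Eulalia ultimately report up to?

Saoirse

Uma's chain of managers is Zubin, Saoirse, Ines. Eulalia's chain of managers is Trent, Tomás, Kalinda, Sofia, Sable, Saoirse, Ines. The first manager that appears in both chains is Saoirse.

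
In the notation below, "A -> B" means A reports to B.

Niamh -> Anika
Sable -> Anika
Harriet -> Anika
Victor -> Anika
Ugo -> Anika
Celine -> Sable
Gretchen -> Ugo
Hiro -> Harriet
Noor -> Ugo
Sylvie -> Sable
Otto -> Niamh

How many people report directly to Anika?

5

Anika directly manages Niamh, Sable, Harriet, Victor, Ugo. That is 5 direct reports.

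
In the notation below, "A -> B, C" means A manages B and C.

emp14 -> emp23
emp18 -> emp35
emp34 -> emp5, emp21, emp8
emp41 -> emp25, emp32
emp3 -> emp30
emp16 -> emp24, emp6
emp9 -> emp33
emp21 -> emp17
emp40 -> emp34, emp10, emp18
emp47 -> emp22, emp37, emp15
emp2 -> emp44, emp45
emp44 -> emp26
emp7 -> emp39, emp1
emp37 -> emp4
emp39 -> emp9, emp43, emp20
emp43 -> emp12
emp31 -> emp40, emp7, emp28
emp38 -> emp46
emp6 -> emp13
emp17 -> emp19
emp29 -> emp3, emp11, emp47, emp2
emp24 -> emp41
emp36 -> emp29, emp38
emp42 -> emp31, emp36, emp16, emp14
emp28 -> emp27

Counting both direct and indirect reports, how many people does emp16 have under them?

6

emp16 directly manages emp24, emp6. Under emp24: emp41, emp32, emp25 (3). Under emp6: emp13 (1). So emp16's organization is 2 direct reports plus everyone under them: 4 + 2 = 6.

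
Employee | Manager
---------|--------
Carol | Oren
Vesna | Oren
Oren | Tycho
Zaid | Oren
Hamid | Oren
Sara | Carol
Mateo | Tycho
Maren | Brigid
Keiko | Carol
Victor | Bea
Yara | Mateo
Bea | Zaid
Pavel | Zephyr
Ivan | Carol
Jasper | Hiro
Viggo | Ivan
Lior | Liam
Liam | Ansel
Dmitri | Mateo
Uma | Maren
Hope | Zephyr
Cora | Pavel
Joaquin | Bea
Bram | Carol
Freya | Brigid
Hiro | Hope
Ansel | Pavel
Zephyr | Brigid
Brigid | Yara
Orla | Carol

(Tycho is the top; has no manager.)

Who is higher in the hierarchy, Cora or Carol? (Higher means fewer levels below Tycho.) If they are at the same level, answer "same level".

Carol

Cora is 6 levels below Tycho; Carol is 2. Carol is higher.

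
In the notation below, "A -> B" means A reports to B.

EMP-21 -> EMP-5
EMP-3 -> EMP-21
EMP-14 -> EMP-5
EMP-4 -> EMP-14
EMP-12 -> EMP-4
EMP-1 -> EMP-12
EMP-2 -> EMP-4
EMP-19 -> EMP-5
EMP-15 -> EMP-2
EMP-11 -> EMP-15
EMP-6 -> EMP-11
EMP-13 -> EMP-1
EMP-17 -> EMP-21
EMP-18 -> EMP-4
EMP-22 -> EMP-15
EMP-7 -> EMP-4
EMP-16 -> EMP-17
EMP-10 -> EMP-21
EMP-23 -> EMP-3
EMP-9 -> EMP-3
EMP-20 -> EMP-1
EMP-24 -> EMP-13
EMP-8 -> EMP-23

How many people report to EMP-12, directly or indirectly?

EMP-12 directly manages EMP-1. Under EMP-1: EMP-20, EMP-13, EMP-24 (3). That's 4 in total.

4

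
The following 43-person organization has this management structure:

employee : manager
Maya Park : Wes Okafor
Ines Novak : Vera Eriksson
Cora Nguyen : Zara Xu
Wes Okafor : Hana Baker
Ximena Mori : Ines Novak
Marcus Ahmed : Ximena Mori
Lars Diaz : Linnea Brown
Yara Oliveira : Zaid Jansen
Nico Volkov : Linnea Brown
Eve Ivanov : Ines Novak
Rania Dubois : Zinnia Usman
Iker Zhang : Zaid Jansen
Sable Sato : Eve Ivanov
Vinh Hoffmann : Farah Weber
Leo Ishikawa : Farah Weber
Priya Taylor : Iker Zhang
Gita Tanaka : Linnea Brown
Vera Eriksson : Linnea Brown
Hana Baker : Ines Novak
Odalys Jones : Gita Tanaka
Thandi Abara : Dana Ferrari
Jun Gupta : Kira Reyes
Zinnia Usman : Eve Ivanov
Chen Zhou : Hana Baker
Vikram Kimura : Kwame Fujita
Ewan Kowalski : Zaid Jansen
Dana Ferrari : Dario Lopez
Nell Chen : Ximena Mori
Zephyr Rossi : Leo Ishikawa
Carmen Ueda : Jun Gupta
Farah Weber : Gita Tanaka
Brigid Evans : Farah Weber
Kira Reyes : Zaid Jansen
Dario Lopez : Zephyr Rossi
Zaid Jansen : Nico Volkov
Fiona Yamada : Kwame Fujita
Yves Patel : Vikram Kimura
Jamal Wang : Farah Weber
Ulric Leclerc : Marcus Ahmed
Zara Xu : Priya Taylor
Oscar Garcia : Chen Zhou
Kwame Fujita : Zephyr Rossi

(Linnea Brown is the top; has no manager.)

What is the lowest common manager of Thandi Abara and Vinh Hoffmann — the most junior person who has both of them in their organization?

Farah Weber

Thandi Abara's chain of managers is Dana Ferrari, Dario Lopez, Zephyr Rossi, Leo Ishikawa, Farah Weber, Gita Tanaka, Linnea Brown. Vinh Hoffmann's chain of managers is Farah Weber, Gita Tanaka, Linnea Brown. The first manager that appears in both chains is Farah Weber.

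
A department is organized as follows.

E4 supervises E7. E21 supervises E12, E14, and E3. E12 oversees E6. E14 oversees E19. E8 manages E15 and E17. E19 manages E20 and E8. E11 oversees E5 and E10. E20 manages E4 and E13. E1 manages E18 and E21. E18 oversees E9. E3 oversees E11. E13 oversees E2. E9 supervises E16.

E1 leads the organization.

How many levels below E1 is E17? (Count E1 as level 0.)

Chain from E17 up to E1: E17 → E8 → E19 → E14 → E21 → E1. That is 5 steps up, so E17 is 5 levels below E1.

5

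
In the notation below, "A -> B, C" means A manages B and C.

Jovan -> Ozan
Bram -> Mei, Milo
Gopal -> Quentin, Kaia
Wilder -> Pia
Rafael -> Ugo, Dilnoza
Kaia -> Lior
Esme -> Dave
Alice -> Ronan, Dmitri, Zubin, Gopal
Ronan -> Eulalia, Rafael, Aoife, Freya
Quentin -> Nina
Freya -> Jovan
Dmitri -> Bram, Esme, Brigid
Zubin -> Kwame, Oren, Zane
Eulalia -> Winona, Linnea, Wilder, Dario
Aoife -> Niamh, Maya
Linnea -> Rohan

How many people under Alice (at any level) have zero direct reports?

18

The people in Alice's organization with no one reporting to them are Lior, Nina, Zane, Oren, Kwame, Brigid, Dave, Milo, Mei, Ozan, Maya, Niamh, Dilnoza, Ugo, Dario, Pia, Rohan, Winona. That is 18.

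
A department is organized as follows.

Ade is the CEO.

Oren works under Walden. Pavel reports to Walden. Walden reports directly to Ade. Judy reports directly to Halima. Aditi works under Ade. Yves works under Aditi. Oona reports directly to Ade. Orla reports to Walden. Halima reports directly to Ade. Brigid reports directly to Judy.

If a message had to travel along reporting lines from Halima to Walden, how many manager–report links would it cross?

2

Halima is 1 level below Ade, and Walden is 1 level below Ade (their lowest common manager). The shortest path runs up from Halima to Ade and back down to Walden: 1 + 1 = 2 links.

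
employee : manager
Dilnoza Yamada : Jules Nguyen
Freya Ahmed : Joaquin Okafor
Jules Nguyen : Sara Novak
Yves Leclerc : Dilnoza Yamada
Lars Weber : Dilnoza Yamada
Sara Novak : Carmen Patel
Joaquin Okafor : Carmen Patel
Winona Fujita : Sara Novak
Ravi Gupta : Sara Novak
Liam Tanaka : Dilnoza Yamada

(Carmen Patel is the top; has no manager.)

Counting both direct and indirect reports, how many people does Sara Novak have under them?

7

Sara Novak directly manages Jules Nguyen, Winona Fujita, Ravi Gupta. Under Jules Nguyen: Dilnoza Yamada, Liam Tanaka, Lars Weber, Yves Leclerc (4). Winona Fujita has no reports. Ravi Gupta has no reports. So Sara Novak's organization is 3 direct reports plus everyone under them: 5 + 1 + 1 = 7.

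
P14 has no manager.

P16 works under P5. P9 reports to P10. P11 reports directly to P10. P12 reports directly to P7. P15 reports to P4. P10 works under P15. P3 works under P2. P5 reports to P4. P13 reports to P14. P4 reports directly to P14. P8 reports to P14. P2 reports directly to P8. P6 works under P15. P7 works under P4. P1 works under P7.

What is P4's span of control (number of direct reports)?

3

P4 directly manages P7, P15, P5. That is 3 direct reports.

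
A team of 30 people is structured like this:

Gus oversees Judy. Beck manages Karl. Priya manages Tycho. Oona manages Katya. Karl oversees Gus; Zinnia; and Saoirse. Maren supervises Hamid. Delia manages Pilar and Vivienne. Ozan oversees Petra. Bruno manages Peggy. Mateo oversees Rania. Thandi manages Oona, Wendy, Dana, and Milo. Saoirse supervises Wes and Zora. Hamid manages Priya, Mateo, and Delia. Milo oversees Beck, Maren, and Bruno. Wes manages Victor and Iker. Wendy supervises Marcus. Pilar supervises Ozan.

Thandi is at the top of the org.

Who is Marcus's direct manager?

Wendy

Marcus reports directly to Wendy.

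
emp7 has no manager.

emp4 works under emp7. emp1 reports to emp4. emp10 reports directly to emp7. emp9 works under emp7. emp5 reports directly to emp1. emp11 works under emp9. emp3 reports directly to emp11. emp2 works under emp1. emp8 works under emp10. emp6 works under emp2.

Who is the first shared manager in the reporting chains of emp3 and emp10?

emp3's chain of managers is emp11, emp9, emp7. emp10's chain of managers is emp7. The first manager that appears in both chains is emp7.

emp7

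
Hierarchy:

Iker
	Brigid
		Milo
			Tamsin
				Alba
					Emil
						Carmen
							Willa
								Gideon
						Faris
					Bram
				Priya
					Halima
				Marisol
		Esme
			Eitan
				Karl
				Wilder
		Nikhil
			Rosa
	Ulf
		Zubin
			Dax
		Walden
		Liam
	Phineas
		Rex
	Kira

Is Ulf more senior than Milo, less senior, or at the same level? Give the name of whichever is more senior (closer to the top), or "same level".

Ulf

Ulf is 1 level below Iker; Milo is 2. Ulf is higher.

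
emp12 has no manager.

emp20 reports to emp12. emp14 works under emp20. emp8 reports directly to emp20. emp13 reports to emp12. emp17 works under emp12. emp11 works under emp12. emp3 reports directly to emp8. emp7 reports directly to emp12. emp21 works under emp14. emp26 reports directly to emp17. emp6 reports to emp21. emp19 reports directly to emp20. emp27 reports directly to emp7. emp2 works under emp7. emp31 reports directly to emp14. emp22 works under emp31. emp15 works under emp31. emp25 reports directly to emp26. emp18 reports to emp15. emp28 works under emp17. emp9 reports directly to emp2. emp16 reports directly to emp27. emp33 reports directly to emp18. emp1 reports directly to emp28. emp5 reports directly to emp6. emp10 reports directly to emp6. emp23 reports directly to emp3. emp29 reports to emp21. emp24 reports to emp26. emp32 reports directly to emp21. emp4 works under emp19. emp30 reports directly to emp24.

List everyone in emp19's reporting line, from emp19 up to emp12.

emp19 reports to emp20. emp20 reports to emp12. emp12 is at the top.

emp19 -> emp20 -> emp12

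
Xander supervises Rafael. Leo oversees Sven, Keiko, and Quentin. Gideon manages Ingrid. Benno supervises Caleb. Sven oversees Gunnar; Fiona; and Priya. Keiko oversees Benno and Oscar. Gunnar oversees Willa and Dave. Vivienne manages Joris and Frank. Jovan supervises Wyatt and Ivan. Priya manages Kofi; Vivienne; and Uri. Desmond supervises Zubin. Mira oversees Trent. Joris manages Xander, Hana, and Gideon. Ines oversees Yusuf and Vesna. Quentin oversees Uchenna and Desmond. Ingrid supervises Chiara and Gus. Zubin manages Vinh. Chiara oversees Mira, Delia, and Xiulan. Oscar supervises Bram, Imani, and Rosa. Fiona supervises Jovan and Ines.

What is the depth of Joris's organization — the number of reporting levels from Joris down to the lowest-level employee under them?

The longest chain under Joris runs Joris → Gideon → Ingrid → Chiara → Mira → Trent, which is 5 levels below Joris.

5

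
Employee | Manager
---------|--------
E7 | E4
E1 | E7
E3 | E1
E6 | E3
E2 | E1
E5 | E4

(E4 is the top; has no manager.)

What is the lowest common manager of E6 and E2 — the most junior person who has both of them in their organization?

E1

E6's chain of managers is E3, E1, E7, E4. E2's chain of managers is E1, E7, E4. The first manager that appears in both chains is E1.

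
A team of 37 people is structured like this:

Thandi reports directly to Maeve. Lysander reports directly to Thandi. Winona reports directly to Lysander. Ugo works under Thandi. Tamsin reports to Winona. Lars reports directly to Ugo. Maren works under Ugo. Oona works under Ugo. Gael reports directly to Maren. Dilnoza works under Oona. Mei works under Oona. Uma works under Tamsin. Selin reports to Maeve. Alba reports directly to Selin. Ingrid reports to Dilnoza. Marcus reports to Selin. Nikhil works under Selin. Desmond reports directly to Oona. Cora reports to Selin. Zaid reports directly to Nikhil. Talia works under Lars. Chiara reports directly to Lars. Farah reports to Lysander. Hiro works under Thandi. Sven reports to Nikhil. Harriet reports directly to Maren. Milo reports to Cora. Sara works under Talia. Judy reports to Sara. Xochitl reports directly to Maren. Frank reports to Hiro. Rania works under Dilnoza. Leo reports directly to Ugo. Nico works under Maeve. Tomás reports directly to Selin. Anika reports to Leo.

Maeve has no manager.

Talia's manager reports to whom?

Ugo

Talia reports to Lars, and Lars reports to Ugo. So Talia's skip-level manager is Ugo.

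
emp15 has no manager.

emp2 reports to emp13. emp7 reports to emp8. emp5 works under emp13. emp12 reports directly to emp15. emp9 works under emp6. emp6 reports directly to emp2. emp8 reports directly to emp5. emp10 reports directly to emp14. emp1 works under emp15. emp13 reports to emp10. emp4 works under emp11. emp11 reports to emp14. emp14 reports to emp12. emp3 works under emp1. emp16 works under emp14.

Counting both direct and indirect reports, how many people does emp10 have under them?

emp10 directly manages emp13. Under emp13: emp5, emp8, emp7, emp2, emp6, emp9 (6). That's 7 in total.

7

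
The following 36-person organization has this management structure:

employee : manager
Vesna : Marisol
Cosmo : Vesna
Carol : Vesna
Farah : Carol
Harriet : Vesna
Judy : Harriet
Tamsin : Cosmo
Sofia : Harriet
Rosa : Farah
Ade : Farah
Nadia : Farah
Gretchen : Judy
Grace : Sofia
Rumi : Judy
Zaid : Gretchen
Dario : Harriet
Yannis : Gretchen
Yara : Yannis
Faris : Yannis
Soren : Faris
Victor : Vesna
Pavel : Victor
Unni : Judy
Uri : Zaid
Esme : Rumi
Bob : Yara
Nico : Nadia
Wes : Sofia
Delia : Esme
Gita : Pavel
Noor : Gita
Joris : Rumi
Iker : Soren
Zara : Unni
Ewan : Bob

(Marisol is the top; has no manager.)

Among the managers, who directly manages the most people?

Vesna

Direct-report counts: Marisol has 1; Vesna has 4; Victor has 1; Pavel has 1; Gita has 1; Harriet has 3; Sofia has 2; Judy has 3; Unni has 1; Rumi has 2; Esme has 1; Gretchen has 2; Yannis has 2; Faris has 1; Soren has 1; Yara has 1; Bob has 1; Zaid has 1; Carol has 1; Farah has 3; Nadia has 1; Cosmo has 1. The largest is 4, held by Vesna.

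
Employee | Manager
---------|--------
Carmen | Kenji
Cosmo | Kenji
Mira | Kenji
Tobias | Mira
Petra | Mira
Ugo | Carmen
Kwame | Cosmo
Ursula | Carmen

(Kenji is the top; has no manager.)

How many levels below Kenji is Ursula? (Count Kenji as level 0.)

2

Chain from Ursula up to Kenji: Ursula → Carmen → Kenji. That is 2 steps up, so Ursula is 2 levels below Kenji.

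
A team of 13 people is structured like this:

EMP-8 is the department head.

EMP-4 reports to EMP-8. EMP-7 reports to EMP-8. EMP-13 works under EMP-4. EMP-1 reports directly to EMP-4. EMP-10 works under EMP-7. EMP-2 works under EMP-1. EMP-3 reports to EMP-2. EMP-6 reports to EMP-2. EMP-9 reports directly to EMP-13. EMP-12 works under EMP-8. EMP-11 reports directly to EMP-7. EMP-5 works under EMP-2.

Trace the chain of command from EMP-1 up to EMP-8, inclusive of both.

EMP-1 -> EMP-4 -> EMP-8

EMP-1 reports to EMP-4. EMP-4 reports to EMP-8. EMP-8 is at the top.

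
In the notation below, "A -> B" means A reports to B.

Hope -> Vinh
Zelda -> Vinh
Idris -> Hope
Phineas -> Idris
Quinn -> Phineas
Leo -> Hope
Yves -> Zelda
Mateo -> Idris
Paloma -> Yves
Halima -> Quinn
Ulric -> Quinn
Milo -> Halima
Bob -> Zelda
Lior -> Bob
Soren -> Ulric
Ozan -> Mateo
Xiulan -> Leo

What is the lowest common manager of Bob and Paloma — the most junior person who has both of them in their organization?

Zelda

Bob's chain of managers is Zelda, Vinh. Paloma's chain of managers is Yves, Zelda, Vinh. The first manager that appears in both chains is Zelda.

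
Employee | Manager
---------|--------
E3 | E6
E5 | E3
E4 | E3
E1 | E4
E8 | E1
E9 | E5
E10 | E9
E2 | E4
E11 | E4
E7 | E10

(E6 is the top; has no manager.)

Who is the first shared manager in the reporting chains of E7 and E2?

E3

E7's chain of managers is E10, E9, E5, E3, E6. E2's chain of managers is E4, E3, E6. The first manager that appears in both chains is E3.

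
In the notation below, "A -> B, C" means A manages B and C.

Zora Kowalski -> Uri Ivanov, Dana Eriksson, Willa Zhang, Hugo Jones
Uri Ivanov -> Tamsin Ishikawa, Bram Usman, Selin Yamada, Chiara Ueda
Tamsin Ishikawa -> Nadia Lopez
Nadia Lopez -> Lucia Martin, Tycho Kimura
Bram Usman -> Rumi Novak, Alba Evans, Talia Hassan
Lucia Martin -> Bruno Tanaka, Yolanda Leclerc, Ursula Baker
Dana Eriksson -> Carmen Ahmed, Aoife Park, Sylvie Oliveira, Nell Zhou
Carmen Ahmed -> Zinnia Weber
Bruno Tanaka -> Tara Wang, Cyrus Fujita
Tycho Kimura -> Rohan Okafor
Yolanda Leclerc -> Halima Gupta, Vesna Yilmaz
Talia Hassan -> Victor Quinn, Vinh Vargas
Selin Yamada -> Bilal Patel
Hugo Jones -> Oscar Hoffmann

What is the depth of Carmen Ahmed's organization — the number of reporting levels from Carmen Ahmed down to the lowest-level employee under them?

The longest chain under Carmen Ahmed runs Carmen Ahmed → Zinnia Weber, which is 1 level below Carmen Ahmed.

1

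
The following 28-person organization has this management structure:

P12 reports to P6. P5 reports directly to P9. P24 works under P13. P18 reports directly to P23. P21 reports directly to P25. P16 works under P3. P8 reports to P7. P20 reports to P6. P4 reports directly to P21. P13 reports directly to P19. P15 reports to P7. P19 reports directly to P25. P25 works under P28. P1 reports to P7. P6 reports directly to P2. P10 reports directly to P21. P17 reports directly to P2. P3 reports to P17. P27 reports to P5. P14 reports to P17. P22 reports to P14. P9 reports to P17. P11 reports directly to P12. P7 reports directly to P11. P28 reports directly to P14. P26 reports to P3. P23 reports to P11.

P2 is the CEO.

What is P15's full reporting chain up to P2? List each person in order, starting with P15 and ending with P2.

P15 reports to P7. P7 reports to P11. P11 reports to P12. P12 reports to P6. P6 reports to P2. P2 is at the top.

P15 -> P7 -> P11 -> P12 -> P6 -> P2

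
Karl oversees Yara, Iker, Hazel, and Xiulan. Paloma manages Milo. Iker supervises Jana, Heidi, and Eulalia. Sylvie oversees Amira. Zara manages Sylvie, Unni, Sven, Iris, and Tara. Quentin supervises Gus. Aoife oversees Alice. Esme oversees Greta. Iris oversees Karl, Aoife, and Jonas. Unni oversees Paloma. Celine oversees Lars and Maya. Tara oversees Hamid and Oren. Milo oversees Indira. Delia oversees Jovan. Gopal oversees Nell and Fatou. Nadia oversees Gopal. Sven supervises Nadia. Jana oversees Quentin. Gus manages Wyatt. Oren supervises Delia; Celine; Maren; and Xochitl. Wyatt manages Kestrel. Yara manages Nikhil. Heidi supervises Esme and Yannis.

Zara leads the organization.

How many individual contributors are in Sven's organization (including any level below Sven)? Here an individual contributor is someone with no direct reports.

2

The people in Sven's organization with no one reporting to them are Fatou, Nell. That is 2.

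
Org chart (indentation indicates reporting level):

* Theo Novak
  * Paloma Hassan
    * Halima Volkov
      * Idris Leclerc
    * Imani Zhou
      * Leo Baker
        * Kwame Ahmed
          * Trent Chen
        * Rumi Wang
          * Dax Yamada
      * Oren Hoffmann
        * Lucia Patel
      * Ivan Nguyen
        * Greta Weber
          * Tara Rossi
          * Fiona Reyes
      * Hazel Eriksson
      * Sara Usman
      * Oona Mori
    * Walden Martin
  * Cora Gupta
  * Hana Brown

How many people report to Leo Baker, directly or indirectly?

Leo Baker directly manages Kwame Ahmed, Rumi Wang. Under Kwame Ahmed: Trent Chen (1). Under Rumi Wang: Dax Yamada (1). So Leo Baker's organization is 2 direct reports plus everyone under them: 2 + 2 = 4.

4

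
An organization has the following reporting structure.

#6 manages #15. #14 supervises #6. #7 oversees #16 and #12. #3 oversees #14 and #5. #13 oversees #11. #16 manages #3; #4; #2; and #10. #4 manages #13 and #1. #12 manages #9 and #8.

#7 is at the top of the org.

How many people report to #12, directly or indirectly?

2

#12 directly manages #9, #8. #9 has no reports. #8 has no reports. So #12's organization is 2 direct reports plus everyone under them: 1 + 1 = 2.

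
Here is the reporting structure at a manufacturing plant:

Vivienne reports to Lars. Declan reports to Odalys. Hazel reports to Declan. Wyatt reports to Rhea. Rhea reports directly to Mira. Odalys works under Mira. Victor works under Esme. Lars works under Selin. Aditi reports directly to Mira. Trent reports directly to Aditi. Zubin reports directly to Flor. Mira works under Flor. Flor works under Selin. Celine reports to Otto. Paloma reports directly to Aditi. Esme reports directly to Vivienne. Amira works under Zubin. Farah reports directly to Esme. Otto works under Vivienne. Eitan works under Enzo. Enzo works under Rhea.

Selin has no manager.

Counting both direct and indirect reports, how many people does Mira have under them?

Mira directly manages Aditi, Rhea, Odalys. Under Aditi: Trent, Paloma (2). Under Rhea: Wyatt, Enzo, Eitan (3). Under Odalys: Declan, Hazel (2). So Mira's organization is 3 direct reports plus everyone under them: 3 + 4 + 3 = 10.

10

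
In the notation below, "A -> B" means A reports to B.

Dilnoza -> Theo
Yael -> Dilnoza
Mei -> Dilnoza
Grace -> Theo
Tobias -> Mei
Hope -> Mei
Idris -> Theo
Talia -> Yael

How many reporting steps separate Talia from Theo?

3

Chain from Talia up to Theo: Talia → Yael → Dilnoza → Theo. That is 3 steps up, so Talia is 3 levels below Theo.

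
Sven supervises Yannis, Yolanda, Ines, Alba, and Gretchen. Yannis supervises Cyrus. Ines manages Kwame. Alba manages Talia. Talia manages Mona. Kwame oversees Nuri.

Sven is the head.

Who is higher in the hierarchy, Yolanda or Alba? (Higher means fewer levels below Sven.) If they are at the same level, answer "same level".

same level

Both Yolanda and Alba are 1 level below Sven.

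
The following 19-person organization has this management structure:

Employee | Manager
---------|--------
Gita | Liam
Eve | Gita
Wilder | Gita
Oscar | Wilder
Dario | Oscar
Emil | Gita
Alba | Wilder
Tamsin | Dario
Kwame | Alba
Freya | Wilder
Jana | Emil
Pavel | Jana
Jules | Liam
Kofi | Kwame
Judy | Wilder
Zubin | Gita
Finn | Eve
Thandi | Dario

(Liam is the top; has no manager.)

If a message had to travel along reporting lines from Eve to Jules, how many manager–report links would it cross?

3

Eve is 2 levels below Liam, and Jules is 1 level below Liam (their lowest common manager). The shortest path runs up from Eve to Liam and back down to Jules: 2 + 1 = 3 links.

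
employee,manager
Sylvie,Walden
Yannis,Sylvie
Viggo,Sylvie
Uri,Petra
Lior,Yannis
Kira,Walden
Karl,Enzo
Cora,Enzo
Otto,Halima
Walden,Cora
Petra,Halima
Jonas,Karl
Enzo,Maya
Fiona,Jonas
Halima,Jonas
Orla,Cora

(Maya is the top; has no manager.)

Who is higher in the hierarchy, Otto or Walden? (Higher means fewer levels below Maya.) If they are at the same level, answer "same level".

Otto is 5 levels below Maya; Walden is 3. Walden is higher.

Walden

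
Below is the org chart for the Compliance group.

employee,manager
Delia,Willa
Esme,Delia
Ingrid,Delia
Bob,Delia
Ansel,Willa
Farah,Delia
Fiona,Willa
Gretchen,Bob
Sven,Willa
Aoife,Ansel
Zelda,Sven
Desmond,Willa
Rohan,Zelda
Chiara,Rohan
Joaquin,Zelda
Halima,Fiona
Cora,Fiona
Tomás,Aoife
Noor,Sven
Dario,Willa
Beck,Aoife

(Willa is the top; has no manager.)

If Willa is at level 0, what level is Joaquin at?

Chain from Joaquin up to Willa: Joaquin → Zelda → Sven → Willa. That is 3 steps up, so Joaquin is 3 levels below Willa.

3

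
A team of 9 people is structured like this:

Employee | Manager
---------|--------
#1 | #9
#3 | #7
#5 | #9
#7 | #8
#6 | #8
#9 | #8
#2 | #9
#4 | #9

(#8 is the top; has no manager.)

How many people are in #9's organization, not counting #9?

4

#9 directly manages #1, #5, #2, #4. #1 has no reports. #5 has no reports. #2 has no reports. #4 has no reports. So #9's organization is 4 direct reports plus everyone under them: 1 + 1 + 1 + 1 = 4.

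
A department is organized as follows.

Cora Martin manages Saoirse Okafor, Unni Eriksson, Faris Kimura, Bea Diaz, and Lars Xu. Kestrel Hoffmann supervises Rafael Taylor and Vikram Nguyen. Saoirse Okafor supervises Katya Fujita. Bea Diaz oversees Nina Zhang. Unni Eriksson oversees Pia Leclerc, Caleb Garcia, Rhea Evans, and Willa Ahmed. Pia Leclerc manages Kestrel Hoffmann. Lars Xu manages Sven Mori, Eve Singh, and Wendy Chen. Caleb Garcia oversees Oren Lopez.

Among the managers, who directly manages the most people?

Direct-report counts: Cora Martin has 5; Lars Xu has 3; Bea Diaz has 1; Unni Eriksson has 4; Caleb Garcia has 1; Pia Leclerc has 1; Kestrel Hoffmann has 2; Saoirse Okafor has 1. The largest is 5, held by Cora Martin.

Cora Martin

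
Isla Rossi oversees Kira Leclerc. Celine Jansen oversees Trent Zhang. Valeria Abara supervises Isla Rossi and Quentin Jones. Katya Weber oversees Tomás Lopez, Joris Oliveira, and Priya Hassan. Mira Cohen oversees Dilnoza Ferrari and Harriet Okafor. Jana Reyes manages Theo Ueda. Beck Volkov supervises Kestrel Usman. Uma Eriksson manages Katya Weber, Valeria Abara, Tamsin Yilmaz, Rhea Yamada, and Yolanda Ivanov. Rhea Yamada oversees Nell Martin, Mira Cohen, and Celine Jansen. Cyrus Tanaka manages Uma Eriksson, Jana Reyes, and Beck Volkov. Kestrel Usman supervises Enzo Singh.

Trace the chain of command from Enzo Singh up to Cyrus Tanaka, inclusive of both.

Enzo Singh reports to Kestrel Usman. Kestrel Usman reports to Beck Volkov. Beck Volkov reports to Cyrus Tanaka. Cyrus Tanaka is at the top.

Enzo Singh -> Kestrel Usman -> Beck Volkov -> Cyrus Tanaka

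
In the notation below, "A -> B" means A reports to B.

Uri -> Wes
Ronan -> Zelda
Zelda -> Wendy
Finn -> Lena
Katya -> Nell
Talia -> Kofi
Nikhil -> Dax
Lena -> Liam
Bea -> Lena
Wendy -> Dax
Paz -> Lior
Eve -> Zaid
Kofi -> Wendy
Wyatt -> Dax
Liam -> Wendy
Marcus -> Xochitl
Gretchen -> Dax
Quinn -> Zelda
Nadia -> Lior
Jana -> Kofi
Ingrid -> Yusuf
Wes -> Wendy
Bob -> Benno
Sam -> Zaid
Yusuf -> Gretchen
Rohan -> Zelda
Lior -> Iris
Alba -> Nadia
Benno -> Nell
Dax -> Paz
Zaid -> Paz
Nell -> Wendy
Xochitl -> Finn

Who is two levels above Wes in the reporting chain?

Wes reports to Wendy, and Wendy reports to Dax. So Wes's skip-level manager is Dax.

Dax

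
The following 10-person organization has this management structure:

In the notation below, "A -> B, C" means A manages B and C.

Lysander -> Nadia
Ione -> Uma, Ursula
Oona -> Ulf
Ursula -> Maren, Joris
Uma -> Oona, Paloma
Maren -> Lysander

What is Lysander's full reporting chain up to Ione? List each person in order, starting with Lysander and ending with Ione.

Lysander reports to Maren. Maren reports to Ursula. Ursula reports to Ione. Ione is at the top.

Lysander -> Maren -> Ursula -> Ione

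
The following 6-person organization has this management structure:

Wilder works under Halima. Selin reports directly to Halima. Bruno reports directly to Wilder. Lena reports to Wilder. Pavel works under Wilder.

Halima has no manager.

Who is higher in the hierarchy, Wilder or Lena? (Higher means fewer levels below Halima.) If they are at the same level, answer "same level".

Wilder is 1 level below Halima; Lena is 2. Wilder is higher.

Wilder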